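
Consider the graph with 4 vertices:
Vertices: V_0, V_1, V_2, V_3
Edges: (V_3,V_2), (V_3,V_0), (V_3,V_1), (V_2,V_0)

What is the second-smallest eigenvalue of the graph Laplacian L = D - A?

Degrees: deg(V_0) = 2, deg(V_1) = 1, deg(V_2) = 2, deg(V_3) = 3.
L = D − A with rows/columns ordered (V_0, V_1, V_2, V_3):
  [ 2,  0, -1, -1]
  [ 0,  1,  0, -1]
  [-1,  0,  2, -1]
  [-1, -1, -1,  3]
Characteristic polynomial: det(λI − L) = λ(λ − 1)(λ − 3)(λ − 4).
Roots: λ = 0; (λ − 1) = 0 ⇒ λ = 1; (λ − 3) = 0 ⇒ λ = 3; (λ − 4) = 0 ⇒ λ = 4.
(Check: the roots sum (with multiplicity) to 8, matching trace L = Σdeg = 2·4 = 8.)
Laplacian eigenvalues: [0.0, 1.0, 3.0, 4.0]. Algebraic connectivity (smallest non-zero eigenvalue) = 1.0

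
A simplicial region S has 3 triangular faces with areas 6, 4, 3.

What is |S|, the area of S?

6 + 4 + 3 = 13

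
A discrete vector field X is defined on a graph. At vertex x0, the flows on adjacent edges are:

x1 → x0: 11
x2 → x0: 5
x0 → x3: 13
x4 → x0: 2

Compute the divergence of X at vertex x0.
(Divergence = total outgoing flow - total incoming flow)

Divergence = sum of outgoing flows = (-11) + (-5) + 13 + (-2) = -5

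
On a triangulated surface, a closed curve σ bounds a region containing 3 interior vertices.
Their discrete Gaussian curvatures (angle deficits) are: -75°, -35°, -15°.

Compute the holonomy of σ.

Holonomy = total enclosed curvature = (-75°) + (-35°) + (-15°) = -125°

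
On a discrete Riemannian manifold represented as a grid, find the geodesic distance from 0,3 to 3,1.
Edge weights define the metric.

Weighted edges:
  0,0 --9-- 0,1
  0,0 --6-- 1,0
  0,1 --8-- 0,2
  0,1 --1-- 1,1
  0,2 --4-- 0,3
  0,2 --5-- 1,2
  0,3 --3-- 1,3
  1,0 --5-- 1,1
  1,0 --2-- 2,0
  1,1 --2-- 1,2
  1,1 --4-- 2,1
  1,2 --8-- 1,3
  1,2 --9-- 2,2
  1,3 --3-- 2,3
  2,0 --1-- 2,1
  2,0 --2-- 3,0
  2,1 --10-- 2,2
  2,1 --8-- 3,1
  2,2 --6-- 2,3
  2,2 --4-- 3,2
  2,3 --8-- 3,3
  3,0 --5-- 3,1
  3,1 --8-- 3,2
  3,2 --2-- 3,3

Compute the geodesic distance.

Shortest path: 0,3 → 0,2 → 1,2 → 1,1 → 2,1 → 3,1, total weight = 23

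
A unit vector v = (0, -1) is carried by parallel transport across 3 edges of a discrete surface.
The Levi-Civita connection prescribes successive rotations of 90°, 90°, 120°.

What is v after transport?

Total rotation: 90° + 90° + 120° = 300° ≡ -60° (mod 360°). Final vector: (-0.8660, -0.5000)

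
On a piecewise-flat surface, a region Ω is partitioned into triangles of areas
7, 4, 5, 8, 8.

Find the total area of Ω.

7 + 4 + 5 + 8 + 8 = 32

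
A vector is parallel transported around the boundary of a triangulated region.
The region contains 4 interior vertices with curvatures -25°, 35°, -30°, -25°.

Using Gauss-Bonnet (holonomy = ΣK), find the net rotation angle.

Holonomy = total enclosed curvature = (-25°) + 35° + (-30°) + (-25°) = -45°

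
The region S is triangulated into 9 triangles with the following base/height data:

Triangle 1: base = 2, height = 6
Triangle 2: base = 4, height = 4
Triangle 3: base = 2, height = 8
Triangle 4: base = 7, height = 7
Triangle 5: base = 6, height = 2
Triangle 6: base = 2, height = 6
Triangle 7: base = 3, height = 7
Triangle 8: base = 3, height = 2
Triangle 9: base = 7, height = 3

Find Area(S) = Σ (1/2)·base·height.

(1/2)×2×6 + (1/2)×4×4 + (1/2)×2×8 + (1/2)×7×7 + (1/2)×6×2 + (1/2)×2×6 + (1/2)×3×7 + (1/2)×3×2 + (1/2)×7×3 = 82.5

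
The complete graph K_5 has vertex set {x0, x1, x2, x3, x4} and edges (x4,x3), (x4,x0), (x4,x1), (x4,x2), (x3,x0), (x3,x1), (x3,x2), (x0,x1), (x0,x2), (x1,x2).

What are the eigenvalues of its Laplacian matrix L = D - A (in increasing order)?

For the complete graph K_n, L = nI − J (J = all-ones matrix). J has eigenvalues n (once, eigenvector 𝟙) and 0 (multiplicity n−1), so L has eigenvalues 0 (once) and n (multiplicity n−1). Here n = 5: eigenvalue 0 once and 5 with multiplicity 4.
Laplacian eigenvalues (increasing order): [0.0, 5.0, 5.0, 5.0, 5.0]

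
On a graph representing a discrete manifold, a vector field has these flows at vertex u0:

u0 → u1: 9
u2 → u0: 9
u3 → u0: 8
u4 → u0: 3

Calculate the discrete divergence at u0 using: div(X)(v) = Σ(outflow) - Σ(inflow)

Divergence = sum of outgoing flows = 9 + (-9) + (-8) + (-3) = -11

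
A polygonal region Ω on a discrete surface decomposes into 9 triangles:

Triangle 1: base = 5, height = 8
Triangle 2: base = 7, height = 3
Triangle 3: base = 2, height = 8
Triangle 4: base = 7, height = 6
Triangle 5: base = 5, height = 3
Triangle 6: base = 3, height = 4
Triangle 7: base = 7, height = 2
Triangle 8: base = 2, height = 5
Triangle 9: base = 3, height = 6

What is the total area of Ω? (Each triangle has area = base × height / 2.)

(1/2)×5×8 + (1/2)×7×3 + (1/2)×2×8 + (1/2)×7×6 + (1/2)×5×3 + (1/2)×3×4 + (1/2)×7×2 + (1/2)×2×5 + (1/2)×3×6 = 94.0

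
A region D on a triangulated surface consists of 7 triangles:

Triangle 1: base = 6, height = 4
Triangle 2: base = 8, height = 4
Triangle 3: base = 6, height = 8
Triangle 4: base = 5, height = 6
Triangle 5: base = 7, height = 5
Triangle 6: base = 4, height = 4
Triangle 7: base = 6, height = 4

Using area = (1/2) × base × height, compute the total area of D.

(1/2)×6×4 + (1/2)×8×4 + (1/2)×6×8 + (1/2)×5×6 + (1/2)×7×5 + (1/2)×4×4 + (1/2)×6×4 = 104.5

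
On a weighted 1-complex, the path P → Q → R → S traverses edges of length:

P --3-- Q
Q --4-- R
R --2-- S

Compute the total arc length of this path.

Arc length = 3 + 4 + 2 = 9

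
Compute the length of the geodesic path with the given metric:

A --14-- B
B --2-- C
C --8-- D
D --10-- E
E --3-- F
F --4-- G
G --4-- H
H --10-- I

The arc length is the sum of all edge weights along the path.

Arc length = 14 + 2 + 8 + 10 + 3 + 4 + 4 + 10 = 55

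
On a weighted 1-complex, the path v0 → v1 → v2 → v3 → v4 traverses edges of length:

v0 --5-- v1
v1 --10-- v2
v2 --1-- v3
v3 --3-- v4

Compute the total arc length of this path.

Arc length = 5 + 10 + 1 + 3 = 19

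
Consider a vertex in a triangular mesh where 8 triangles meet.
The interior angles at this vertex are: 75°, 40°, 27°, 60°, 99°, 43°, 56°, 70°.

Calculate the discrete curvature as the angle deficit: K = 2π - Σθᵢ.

Sum of angles = 470°. K = 360° - 470° = -110° = -11π/18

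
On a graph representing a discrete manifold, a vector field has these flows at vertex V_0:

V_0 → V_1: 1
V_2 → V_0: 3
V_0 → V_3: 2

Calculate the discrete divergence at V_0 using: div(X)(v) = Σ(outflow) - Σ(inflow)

Divergence = sum of outgoing flows = 1 + (-3) + 2 = 0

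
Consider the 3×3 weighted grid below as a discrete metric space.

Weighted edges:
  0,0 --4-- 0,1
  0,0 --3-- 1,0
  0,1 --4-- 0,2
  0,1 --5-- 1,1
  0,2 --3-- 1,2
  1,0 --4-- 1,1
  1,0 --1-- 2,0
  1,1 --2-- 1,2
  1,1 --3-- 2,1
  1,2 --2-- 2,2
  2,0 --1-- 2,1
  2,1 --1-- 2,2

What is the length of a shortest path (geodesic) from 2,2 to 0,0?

Shortest path: 2,2 → 2,1 → 2,0 → 1,0 → 0,0, total weight = 6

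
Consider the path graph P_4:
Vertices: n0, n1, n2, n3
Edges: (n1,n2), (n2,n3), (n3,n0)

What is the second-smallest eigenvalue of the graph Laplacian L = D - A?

The path graph P_n has Laplacian eigenvalues λ_k = 2 − 2cos(kπ/n), k = 0, 1, …, n−1. Here n = 4:
k=0: 2 − 2cos(0) = 0.0; k=1: 2 − 2cos(π/4) = 0.5858; k=2: 2 − 2cos(π/2) = 2.0; k=3: 2 − 2cos(3π/4) = 3.4142.
Laplacian eigenvalues: [0.0, 0.5858, 2.0, 3.4142]. Algebraic connectivity (smallest non-zero eigenvalue) = 0.5858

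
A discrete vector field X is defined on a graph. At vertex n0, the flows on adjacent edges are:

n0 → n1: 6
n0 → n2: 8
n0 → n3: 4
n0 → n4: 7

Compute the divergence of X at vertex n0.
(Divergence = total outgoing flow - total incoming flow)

Divergence = sum of outgoing flows = 6 + 8 + 4 + 7 = 25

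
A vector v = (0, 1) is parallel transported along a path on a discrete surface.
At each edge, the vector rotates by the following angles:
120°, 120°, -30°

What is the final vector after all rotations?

Total rotation: 120° + 120° + (-30°) = 210° ≡ -150° (mod 360°). Final vector: (0.5000, -0.8660)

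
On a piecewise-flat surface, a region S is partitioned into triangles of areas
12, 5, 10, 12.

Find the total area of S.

12 + 5 + 10 + 12 = 39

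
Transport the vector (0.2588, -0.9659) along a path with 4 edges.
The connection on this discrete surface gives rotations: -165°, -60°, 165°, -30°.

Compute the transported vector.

Total rotation: (-165°) + (-60°) + 165° + (-30°) = -90°. Final vector: (-0.9659, -0.2588)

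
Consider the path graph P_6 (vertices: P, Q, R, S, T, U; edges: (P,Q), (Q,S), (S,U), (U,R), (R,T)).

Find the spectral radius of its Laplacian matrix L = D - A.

The path graph P_n has Laplacian eigenvalues λ_k = 2 − 2cos(kπ/n), k = 0, 1, …, n−1. Here n = 6:
k=0: 2 − 2cos(0) = 0.0; k=1: 2 − 2cos(π/6) = 0.2679; k=2: 2 − 2cos(π/3) = 1.0; k=3: 2 − 2cos(π/2) = 2.0; k=4: 2 − 2cos(2π/3) = 3.0; k=5: 2 − 2cos(5π/6) = 3.7321.
Laplacian eigenvalues: [0.0, 0.2679, 1.0, 2.0, 3.0, 3.7321]. Largest eigenvalue (spectral radius) = 3.7321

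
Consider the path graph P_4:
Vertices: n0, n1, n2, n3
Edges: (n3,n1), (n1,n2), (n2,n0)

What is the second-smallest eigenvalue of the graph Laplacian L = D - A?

The path graph P_n has Laplacian eigenvalues λ_k = 2 − 2cos(kπ/n), k = 0, 1, …, n−1. Here n = 4:
k=0: 2 − 2cos(0) = 0.0; k=1: 2 − 2cos(π/4) = 0.5858; k=2: 2 − 2cos(π/2) = 2.0; k=3: 2 − 2cos(3π/4) = 3.4142.
Laplacian eigenvalues: [0.0, 0.5858, 2.0, 3.4142]. Algebraic connectivity (smallest non-zero eigenvalue) = 0.5858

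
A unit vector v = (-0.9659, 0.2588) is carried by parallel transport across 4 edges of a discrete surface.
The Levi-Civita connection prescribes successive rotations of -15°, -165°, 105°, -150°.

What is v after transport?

Total rotation: (-15°) + (-165°) + 105° + (-150°) = -225° ≡ 135° (mod 360°). Final vector: (0.5000, -0.8660)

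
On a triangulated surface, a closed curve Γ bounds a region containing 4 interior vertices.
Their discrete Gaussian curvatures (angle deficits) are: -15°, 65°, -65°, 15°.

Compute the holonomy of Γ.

Holonomy = total enclosed curvature = (-15°) + 65° + (-65°) + 15° = 0°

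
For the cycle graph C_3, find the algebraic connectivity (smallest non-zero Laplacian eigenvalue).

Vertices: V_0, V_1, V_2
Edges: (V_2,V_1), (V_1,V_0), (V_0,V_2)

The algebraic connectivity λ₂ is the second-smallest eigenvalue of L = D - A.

The cycle graph C_n has Laplacian eigenvalues λ_k = 2 − 2cos(2πk/n), k = 0, 1, …, n−1. Here n = 3:
k=0: 2 − 2cos(0) = 0.0; k=1: 2 − 2cos(2π/3) = 3.0; k=2: 2 − 2cos(4π/3) = 3.0.
Laplacian eigenvalues: [0.0, 3.0, 3.0]. Algebraic connectivity (smallest non-zero eigenvalue) = 3.0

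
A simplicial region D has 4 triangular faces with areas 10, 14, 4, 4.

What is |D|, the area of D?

10 + 14 + 4 + 4 = 32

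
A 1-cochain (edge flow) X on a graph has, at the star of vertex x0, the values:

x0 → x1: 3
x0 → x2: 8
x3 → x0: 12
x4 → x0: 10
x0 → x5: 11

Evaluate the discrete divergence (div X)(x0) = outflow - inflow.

Divergence = sum of outgoing flows = 3 + 8 + (-12) + (-10) + 11 = 0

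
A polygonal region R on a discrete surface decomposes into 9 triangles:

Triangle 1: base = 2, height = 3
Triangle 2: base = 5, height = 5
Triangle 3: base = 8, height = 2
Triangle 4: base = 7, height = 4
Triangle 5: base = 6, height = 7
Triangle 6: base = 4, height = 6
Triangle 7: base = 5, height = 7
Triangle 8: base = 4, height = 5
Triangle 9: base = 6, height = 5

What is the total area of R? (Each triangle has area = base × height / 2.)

(1/2)×2×3 + (1/2)×5×5 + (1/2)×8×2 + (1/2)×7×4 + (1/2)×6×7 + (1/2)×4×6 + (1/2)×5×7 + (1/2)×4×5 + (1/2)×6×5 = 113.0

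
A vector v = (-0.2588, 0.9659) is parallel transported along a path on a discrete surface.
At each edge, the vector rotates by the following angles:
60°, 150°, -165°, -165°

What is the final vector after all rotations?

Total rotation: 60° + 150° + (-165°) + (-165°) = -120°. Final vector: (0.9659, -0.2588)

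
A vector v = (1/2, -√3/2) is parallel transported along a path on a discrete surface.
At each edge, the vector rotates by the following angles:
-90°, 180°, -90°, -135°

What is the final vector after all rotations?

Total rotation: (-90°) + 180° + (-90°) + (-135°) = -135°. Final vector: (-0.9659, 0.2588)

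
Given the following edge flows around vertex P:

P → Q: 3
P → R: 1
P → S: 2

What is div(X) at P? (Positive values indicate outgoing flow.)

Divergence = sum of outgoing flows = 3 + 1 + 2 = 6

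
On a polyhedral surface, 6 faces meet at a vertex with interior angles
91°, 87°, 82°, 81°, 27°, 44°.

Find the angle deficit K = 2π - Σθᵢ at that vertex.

Sum of angles = 412°. K = 360° - 412° = -52° = -13π/45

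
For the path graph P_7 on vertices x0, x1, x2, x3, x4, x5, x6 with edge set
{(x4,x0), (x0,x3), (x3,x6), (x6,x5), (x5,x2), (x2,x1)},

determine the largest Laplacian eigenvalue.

The path graph P_n has Laplacian eigenvalues λ_k = 2 − 2cos(kπ/n), k = 0, 1, …, n−1. Here n = 7:
k=0: 2 − 2cos(0) = 0.0; k=1: 2 − 2cos(π/7) = 0.1981; k=2: 2 − 2cos(2π/7) = 0.753; k=3: 2 − 2cos(3π/7) = 1.555; k=4: 2 − 2cos(4π/7) = 2.445; k=5: 2 − 2cos(5π/7) = 3.247; k=6: 2 − 2cos(6π/7) = 3.8019.
Laplacian eigenvalues: [0.0, 0.1981, 0.753, 1.555, 2.445, 3.247, 3.8019]. Largest eigenvalue (spectral radius) = 3.8019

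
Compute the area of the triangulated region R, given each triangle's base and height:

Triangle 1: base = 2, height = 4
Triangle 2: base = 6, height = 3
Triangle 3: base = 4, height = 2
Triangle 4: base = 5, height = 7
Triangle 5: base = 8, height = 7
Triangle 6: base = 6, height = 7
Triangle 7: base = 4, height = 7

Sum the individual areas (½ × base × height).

(1/2)×2×4 + (1/2)×6×3 + (1/2)×4×2 + (1/2)×5×7 + (1/2)×8×7 + (1/2)×6×7 + (1/2)×4×7 = 97.5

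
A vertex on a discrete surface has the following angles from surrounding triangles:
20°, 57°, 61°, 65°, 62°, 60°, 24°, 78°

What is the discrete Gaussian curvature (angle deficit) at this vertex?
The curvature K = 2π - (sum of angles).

Sum of angles = 427°. K = 360° - 427° = -67° = -67π/180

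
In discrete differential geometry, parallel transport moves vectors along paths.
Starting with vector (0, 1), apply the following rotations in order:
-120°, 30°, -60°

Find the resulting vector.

Total rotation: (-120°) + 30° + (-60°) = -150°. Final vector: (0.5000, -0.8660)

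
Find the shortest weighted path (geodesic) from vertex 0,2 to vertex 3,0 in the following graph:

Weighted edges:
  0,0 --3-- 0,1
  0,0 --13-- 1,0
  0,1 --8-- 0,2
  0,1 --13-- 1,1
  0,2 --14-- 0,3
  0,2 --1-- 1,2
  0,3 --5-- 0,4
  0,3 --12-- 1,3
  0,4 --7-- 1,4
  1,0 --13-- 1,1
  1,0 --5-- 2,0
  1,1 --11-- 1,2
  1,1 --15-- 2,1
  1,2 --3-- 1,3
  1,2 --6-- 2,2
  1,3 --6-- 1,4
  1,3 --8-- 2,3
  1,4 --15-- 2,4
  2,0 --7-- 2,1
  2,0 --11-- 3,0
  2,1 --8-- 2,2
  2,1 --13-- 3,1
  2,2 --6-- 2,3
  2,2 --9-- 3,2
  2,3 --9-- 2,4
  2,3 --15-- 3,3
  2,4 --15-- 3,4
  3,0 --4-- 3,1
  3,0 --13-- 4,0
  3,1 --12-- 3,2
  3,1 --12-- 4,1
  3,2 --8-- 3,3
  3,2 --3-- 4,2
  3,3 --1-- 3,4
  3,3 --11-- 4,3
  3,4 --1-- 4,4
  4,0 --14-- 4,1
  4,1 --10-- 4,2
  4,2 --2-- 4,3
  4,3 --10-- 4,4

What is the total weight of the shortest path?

Shortest path: 0,2 → 1,2 → 2,2 → 2,1 → 3,1 → 3,0, total weight = 32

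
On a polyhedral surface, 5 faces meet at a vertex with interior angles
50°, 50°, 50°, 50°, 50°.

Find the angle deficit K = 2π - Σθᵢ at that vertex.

Sum of angles = 250°. K = 360° - 250° = 110° = 11π/18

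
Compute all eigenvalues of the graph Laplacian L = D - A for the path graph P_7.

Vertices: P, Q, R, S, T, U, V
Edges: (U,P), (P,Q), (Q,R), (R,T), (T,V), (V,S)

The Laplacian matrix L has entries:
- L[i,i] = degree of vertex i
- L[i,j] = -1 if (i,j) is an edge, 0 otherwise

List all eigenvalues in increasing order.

The path graph P_n has Laplacian eigenvalues λ_k = 2 − 2cos(kπ/n), k = 0, 1, …, n−1. Here n = 7:
k=0: 2 − 2cos(0) = 0.0; k=1: 2 − 2cos(π/7) = 0.1981; k=2: 2 − 2cos(2π/7) = 0.753; k=3: 2 − 2cos(3π/7) = 1.555; k=4: 2 − 2cos(4π/7) = 2.445; k=5: 2 − 2cos(5π/7) = 3.247; k=6: 2 − 2cos(6π/7) = 3.8019.
Laplacian eigenvalues (increasing order): [0.0, 0.1981, 0.753, 1.555, 2.445, 3.247, 3.8019]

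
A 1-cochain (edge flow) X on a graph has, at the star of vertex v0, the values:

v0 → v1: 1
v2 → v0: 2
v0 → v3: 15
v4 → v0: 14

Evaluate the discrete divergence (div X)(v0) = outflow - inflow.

Divergence = sum of outgoing flows = 1 + (-2) + 15 + (-14) = 0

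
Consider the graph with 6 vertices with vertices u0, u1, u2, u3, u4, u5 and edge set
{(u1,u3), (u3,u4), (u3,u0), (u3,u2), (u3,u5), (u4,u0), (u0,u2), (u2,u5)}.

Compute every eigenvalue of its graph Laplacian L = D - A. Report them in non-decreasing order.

Degrees: deg(u0) = 3, deg(u1) = 1, deg(u2) = 3, deg(u3) = 5, deg(u4) = 2, deg(u5) = 2.
L = D − A with rows/columns ordered (u0, u1, u2, u3, u4, u5):
  [ 3,  0, -1, -1, -1,  0]
  [ 0,  1,  0, -1,  0,  0]
  [-1,  0,  3, -1,  0, -1]
  [-1, -1, -1,  5, -1, -1]
  [-1,  0,  0, -1,  2,  0]
  [ 0,  0, -1, -1,  0,  2]
Characteristic polynomial: det(λI − L) = λ(λ − 1)(λ² − 6λ + 7)(λ − 3)(λ − 6).
Roots: λ = 0; (λ − 1) = 0 ⇒ λ = 1; (λ² − 6λ + 7) = 0 ⇒ λ = 3 ± √2 ≈ 1.5858, 4.4142; (λ − 3) = 0 ⇒ λ = 3; (λ − 6) = 0 ⇒ λ = 6.
(Check: the roots sum (with multiplicity) to 16, matching trace L = Σdeg = 2·8 = 16.)
Laplacian eigenvalues (increasing order): [0.0, 1.0, 1.5858, 3.0, 4.4142, 6.0]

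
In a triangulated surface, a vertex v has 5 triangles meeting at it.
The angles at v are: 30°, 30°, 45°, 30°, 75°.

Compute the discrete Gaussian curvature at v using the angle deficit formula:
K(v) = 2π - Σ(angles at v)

Sum of angles = 210°. K = 360° - 210° = 150°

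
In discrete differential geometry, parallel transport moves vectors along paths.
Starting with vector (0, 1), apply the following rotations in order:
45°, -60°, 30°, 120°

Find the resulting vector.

Total rotation: 45° + (-60°) + 30° + 120° = 135°. Final vector: (-0.7071, -0.7071)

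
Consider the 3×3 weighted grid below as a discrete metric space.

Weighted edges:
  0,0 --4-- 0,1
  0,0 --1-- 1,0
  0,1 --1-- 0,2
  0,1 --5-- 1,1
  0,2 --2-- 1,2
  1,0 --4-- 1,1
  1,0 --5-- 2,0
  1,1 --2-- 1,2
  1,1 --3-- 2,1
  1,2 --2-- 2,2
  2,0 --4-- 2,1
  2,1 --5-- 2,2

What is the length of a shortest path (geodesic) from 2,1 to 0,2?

Shortest path: 2,1 → 1,1 → 1,2 → 0,2, total weight = 7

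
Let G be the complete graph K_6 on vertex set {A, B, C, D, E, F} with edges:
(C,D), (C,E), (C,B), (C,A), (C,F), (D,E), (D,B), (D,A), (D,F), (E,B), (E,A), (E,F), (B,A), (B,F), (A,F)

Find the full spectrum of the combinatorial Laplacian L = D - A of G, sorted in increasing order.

For the complete graph K_n, L = nI − J (J = all-ones matrix). J has eigenvalues n (once, eigenvector 𝟙) and 0 (multiplicity n−1), so L has eigenvalues 0 (once) and n (multiplicity n−1). Here n = 6: eigenvalue 0 once and 6 with multiplicity 5.
Laplacian eigenvalues (increasing order): [0.0, 6.0, 6.0, 6.0, 6.0, 6.0]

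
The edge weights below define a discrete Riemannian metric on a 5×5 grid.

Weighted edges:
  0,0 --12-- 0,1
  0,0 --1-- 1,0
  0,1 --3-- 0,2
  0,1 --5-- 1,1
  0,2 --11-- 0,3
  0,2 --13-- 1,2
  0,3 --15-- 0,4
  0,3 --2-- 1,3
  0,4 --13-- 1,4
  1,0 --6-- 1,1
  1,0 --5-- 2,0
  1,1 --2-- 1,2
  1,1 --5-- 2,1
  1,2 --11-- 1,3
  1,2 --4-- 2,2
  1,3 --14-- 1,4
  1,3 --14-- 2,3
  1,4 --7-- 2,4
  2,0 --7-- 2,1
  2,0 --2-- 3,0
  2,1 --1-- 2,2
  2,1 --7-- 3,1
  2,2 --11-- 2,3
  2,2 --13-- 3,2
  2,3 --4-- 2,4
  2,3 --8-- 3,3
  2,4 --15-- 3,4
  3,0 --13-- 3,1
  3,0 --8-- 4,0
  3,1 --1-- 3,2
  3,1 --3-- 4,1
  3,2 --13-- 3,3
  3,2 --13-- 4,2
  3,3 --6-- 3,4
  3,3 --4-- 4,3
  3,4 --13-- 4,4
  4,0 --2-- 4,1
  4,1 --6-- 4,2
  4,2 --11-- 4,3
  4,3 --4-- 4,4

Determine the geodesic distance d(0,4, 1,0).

Shortest path: 0,4 → 0,3 → 1,3 → 1,2 → 1,1 → 1,0, total weight = 36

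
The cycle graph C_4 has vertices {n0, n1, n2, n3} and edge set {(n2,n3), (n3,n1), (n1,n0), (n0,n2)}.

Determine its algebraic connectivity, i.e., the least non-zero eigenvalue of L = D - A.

The cycle graph C_n has Laplacian eigenvalues λ_k = 2 − 2cos(2πk/n), k = 0, 1, …, n−1. Here n = 4:
k=0: 2 − 2cos(0) = 0.0; k=1: 2 − 2cos(π/2) = 2.0; k=2: 2 − 2cos(π) = 4.0; k=3: 2 − 2cos(3π/2) = 2.0.
Laplacian eigenvalues: [0.0, 2.0, 2.0, 4.0]. Algebraic connectivity (smallest non-zero eigenvalue) = 2.0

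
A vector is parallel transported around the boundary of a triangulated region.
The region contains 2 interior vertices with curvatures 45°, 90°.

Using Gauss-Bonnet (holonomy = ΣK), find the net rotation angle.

Holonomy = total enclosed curvature = 45° + 90° = 135°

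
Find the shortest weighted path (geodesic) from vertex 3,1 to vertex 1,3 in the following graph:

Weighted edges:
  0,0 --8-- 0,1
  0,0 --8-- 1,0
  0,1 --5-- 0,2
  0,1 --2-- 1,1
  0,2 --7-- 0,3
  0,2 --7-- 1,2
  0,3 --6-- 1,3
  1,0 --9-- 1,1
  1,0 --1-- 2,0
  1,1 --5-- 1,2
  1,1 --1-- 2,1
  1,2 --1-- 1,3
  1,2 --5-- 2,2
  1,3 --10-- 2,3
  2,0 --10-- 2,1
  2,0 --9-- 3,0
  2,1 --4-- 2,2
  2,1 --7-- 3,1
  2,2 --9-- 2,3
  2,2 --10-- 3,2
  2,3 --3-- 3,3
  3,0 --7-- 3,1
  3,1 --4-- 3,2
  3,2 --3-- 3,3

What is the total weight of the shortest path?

Shortest path: 3,1 → 2,1 → 1,1 → 1,2 → 1,3, total weight = 14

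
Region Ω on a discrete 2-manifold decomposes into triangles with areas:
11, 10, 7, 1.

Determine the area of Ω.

11 + 10 + 7 + 1 = 29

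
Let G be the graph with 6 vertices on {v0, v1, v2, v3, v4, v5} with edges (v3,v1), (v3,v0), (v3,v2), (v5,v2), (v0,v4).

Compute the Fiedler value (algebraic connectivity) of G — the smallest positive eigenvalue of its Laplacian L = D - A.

Degrees: deg(v0) = 2, deg(v1) = 1, deg(v2) = 2, deg(v3) = 3, deg(v4) = 1, deg(v5) = 1.
L = D − A with rows/columns ordered (v0, v1, v2, v3, v4, v5):
  [ 2,  0,  0, -1, -1,  0]
  [ 0,  1,  0, -1,  0,  0]
  [ 0,  0,  2, -1,  0, -1]
  [-1, -1, -1,  3,  0,  0]
  [-1,  0,  0,  0,  1,  0]
  [ 0,  0, -1,  0,  0,  1]
Characteristic polynomial: det(λI − L) = λ(λ² − 3λ + 1)(λ² − 5λ + 3)(λ − 2).
Roots: λ = 0; (λ² − 3λ + 1) = 0 ⇒ λ = (3 ± √5)/2 ≈ 0.382, 2.618; (λ² − 5λ + 3) = 0 ⇒ λ = (5 ± √13)/2 ≈ 0.6972, 4.3028; (λ − 2) = 0 ⇒ λ = 2.
(Check: the roots sum (with multiplicity) to 10, matching trace L = Σdeg = 2·5 = 10.)
Laplacian eigenvalues: [0.0, 0.382, 0.6972, 2.0, 2.618, 4.3028]. Algebraic connectivity (smallest non-zero eigenvalue) = 0.382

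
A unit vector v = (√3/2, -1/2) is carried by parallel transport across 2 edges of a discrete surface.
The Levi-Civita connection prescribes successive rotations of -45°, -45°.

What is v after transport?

Total rotation: (-45°) + (-45°) = -90°. Final vector: (-0.5000, -0.8660)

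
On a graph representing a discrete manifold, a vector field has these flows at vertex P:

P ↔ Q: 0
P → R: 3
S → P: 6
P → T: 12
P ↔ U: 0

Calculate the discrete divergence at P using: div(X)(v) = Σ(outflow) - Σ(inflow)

Divergence = sum of outgoing flows = 0 + 3 + (-6) + 12 + 0 = 9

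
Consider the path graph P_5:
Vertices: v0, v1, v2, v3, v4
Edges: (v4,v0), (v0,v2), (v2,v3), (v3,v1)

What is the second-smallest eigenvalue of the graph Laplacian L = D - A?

The path graph P_n has Laplacian eigenvalues λ_k = 2 − 2cos(kπ/n), k = 0, 1, …, n−1. Here n = 5:
k=0: 2 − 2cos(0) = 0.0; k=1: 2 − 2cos(π/5) = 0.382; k=2: 2 − 2cos(2π/5) = 1.382; k=3: 2 − 2cos(3π/5) = 2.618; k=4: 2 − 2cos(4π/5) = 3.618.
Laplacian eigenvalues: [0.0, 0.382, 1.382, 2.618, 3.618]. Algebraic connectivity (smallest non-zero eigenvalue) = 0.382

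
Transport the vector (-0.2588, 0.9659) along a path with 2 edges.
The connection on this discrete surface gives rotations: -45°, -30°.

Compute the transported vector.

Total rotation: (-45°) + (-30°) = -75°. Final vector: (0.8660, 0.5000)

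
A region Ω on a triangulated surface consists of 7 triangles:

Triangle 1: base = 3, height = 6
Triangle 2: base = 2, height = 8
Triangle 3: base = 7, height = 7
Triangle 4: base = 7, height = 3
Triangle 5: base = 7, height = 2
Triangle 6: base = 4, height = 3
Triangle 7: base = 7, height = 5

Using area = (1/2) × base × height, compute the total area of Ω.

(1/2)×3×6 + (1/2)×2×8 + (1/2)×7×7 + (1/2)×7×3 + (1/2)×7×2 + (1/2)×4×3 + (1/2)×7×5 = 82.5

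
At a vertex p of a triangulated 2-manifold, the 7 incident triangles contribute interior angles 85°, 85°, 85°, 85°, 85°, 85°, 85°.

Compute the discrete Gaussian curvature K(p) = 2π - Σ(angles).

Sum of angles = 595°. K = 360° - 595° = -235° = -47π/36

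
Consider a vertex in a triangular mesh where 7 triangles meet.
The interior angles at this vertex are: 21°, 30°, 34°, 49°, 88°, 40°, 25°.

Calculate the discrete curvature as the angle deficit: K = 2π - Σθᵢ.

Sum of angles = 287°. K = 360° - 287° = 73° = 73π/180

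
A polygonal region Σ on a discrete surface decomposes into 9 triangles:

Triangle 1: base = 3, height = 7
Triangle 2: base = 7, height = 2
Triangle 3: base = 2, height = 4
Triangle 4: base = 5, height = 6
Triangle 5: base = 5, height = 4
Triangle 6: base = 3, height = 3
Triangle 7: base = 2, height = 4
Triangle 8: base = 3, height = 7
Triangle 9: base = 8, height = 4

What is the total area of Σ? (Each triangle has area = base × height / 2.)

(1/2)×3×7 + (1/2)×7×2 + (1/2)×2×4 + (1/2)×5×6 + (1/2)×5×4 + (1/2)×3×3 + (1/2)×2×4 + (1/2)×3×7 + (1/2)×8×4 = 81.5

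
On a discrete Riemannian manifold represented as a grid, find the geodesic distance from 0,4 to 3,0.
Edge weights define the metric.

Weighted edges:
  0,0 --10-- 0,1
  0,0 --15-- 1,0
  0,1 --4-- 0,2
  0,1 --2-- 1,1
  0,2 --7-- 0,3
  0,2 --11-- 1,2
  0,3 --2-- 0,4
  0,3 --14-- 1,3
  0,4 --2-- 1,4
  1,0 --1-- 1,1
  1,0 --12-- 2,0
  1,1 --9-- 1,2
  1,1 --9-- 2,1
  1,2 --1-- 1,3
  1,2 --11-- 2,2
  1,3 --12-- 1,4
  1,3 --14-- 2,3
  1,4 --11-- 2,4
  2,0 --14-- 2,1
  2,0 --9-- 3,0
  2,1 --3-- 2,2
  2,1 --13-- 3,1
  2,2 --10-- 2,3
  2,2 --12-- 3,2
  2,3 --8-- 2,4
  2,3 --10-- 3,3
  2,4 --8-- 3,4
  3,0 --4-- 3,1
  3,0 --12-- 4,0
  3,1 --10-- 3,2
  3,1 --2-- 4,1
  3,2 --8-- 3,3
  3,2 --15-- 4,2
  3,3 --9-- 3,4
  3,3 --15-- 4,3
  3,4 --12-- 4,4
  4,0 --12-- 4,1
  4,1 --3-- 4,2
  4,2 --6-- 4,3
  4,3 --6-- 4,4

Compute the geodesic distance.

Shortest path: 0,4 → 0,3 → 0,2 → 0,1 → 1,1 → 1,0 → 2,0 → 3,0, total weight = 37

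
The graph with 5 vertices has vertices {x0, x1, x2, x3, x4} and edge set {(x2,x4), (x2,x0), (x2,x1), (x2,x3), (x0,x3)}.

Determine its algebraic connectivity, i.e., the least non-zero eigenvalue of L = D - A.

Degrees: deg(x0) = 2, deg(x1) = 1, deg(x2) = 4, deg(x3) = 2, deg(x4) = 1.
L = D − A with rows/columns ordered (x0, x1, x2, x3, x4):
  [ 2,  0, -1, -1,  0]
  [ 0,  1, -1,  0,  0]
  [-1, -1,  4, -1, -1]
  [-1,  0, -1,  2,  0]
  [ 0,  0, -1,  0,  1]
Characteristic polynomial: det(λI − L) = λ(λ − 1)²(λ − 3)(λ − 5).
Roots: λ = 0; (λ − 1) = 0 ⇒ λ = 1 (multiplicity 2); (λ − 3) = 0 ⇒ λ = 3; (λ − 5) = 0 ⇒ λ = 5.
(Check: the roots sum (with multiplicity) to 10, matching trace L = Σdeg = 2·5 = 10.)
Laplacian eigenvalues: [0.0, 1.0, 1.0, 3.0, 5.0]. Algebraic connectivity (smallest non-zero eigenvalue) = 1.0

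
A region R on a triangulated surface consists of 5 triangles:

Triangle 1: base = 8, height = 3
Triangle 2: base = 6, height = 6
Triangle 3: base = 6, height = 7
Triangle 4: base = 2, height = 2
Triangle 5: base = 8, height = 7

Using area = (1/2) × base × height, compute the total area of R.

(1/2)×8×3 + (1/2)×6×6 + (1/2)×6×7 + (1/2)×2×2 + (1/2)×8×7 = 81.0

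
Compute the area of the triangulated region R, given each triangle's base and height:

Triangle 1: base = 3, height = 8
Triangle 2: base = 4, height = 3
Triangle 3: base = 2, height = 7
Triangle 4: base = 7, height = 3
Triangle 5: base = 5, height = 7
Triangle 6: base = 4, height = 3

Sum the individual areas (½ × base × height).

(1/2)×3×8 + (1/2)×4×3 + (1/2)×2×7 + (1/2)×7×3 + (1/2)×5×7 + (1/2)×4×3 = 59.0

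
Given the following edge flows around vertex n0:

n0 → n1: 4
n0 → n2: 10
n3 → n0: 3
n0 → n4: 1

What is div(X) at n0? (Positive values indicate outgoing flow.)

Divergence = sum of outgoing flows = 4 + 10 + (-3) + 1 = 12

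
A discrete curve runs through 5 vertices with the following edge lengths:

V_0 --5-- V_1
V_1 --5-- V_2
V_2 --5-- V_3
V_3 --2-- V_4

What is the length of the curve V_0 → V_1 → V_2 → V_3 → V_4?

Arc length = 5 + 5 + 5 + 2 = 17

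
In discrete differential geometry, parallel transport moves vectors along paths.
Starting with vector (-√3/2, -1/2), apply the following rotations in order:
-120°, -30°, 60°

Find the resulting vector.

Total rotation: (-120°) + (-30°) + 60° = -90°. Final vector: (-0.5000, 0.8660)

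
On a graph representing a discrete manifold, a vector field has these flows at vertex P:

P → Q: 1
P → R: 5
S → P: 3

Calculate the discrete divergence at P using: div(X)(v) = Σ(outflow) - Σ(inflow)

Divergence = sum of outgoing flows = 1 + 5 + (-3) = 3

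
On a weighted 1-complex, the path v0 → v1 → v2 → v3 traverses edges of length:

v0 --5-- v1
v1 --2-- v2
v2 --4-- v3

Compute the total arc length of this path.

Arc length = 5 + 2 + 4 = 11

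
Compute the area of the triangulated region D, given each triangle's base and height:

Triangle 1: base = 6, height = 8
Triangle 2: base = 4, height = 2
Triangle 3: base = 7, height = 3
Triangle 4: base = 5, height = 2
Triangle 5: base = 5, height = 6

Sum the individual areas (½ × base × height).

(1/2)×6×8 + (1/2)×4×2 + (1/2)×7×3 + (1/2)×5×2 + (1/2)×5×6 = 58.5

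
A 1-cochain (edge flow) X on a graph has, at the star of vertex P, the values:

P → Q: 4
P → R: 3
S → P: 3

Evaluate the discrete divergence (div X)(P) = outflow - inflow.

Divergence = sum of outgoing flows = 4 + 3 + (-3) = 4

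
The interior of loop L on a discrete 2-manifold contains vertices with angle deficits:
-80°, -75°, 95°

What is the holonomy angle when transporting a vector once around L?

Holonomy = total enclosed curvature = (-80°) + (-75°) + 95° = -60°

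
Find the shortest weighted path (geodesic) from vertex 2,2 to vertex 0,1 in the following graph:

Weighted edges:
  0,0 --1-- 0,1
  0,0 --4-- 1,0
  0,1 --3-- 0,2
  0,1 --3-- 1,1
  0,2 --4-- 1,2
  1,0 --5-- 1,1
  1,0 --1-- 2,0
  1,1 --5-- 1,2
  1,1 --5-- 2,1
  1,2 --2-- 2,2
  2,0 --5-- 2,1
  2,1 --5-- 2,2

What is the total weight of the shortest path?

Shortest path: 2,2 → 1,2 → 0,2 → 0,1, total weight = 9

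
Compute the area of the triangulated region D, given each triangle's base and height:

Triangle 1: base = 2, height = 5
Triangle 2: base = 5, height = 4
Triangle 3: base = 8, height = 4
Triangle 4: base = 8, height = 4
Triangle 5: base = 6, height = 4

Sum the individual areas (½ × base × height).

(1/2)×2×5 + (1/2)×5×4 + (1/2)×8×4 + (1/2)×8×4 + (1/2)×6×4 = 59.0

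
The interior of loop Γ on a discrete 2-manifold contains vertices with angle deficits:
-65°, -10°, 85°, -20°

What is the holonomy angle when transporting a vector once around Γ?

Holonomy = total enclosed curvature = (-65°) + (-10°) + 85° + (-20°) = -10°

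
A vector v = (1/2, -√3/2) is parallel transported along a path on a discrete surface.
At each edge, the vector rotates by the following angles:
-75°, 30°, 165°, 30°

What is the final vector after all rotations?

Total rotation: (-75°) + 30° + 165° + 30° = 150°. Final vector: (0, 1)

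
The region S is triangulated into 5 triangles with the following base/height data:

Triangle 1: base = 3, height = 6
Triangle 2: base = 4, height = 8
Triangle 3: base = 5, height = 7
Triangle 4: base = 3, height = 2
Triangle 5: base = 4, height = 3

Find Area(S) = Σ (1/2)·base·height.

(1/2)×3×6 + (1/2)×4×8 + (1/2)×5×7 + (1/2)×3×2 + (1/2)×4×3 = 51.5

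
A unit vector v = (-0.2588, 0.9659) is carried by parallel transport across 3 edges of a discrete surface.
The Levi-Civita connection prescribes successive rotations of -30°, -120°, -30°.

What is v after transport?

Total rotation: (-30°) + (-120°) + (-30°) = -180° ≡ 180° (mod 360°). Final vector: (0.2588, -0.9659)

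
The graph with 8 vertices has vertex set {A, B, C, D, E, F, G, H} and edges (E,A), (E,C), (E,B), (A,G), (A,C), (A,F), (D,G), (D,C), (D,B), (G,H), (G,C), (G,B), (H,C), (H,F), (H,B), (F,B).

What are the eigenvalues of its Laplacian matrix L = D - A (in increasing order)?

Degrees: deg(A) = 4, deg(B) = 5, deg(C) = 5, deg(D) = 3, deg(E) = 3, deg(F) = 3, deg(G) = 5, deg(H) = 4.
L = D − A with rows/columns ordered (A, B, C, D, E, F, G, H):
  [ 4,  0, -1,  0, -1, -1, -1,  0]
  [ 0,  5,  0, -1, -1, -1, -1, -1]
  [-1,  0,  5, -1, -1,  0, -1, -1]
  [ 0, -1, -1,  3,  0,  0, -1,  0]
  [-1, -1, -1,  0,  3,  0,  0,  0]
  [-1, -1,  0,  0,  0,  3,  0, -1]
  [-1, -1, -1, -1,  0,  0,  5, -1]
  [ 0, -1, -1,  0,  0, -1, -1,  4]
Characteristic polynomial: det(λI − L) = λ(λ² − 9λ + 16)(λ² − 8λ + 14)(λ − 4)²(λ − 7).
Roots: λ = 0; (λ² − 9λ + 16) = 0 ⇒ λ = (9 ± √17)/2 ≈ 2.4384, 6.5616; (λ² − 8λ + 14) = 0 ⇒ λ = 4 ± √2 ≈ 2.5858, 5.4142; (λ − 4) = 0 ⇒ λ = 4 (multiplicity 2); (λ − 7) = 0 ⇒ λ = 7.
(Check: the roots sum (with multiplicity) to 32, matching trace L = Σdeg = 2·16 = 32.)
Laplacian eigenvalues (increasing order): [0.0, 2.4384, 2.5858, 4.0, 4.0, 5.4142, 6.5616, 7.0]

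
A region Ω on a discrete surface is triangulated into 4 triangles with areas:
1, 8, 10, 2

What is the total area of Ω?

1 + 8 + 10 + 2 = 21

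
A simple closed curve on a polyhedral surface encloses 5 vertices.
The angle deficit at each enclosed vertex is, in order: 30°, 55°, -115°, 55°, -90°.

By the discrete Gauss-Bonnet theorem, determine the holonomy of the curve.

Holonomy = total enclosed curvature = 30° + 55° + (-115°) + 55° + (-90°) = -65°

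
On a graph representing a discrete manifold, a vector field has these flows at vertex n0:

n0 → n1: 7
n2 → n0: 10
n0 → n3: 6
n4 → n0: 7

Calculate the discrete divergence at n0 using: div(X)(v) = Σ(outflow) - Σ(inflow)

Divergence = sum of outgoing flows = 7 + (-10) + 6 + (-7) = -4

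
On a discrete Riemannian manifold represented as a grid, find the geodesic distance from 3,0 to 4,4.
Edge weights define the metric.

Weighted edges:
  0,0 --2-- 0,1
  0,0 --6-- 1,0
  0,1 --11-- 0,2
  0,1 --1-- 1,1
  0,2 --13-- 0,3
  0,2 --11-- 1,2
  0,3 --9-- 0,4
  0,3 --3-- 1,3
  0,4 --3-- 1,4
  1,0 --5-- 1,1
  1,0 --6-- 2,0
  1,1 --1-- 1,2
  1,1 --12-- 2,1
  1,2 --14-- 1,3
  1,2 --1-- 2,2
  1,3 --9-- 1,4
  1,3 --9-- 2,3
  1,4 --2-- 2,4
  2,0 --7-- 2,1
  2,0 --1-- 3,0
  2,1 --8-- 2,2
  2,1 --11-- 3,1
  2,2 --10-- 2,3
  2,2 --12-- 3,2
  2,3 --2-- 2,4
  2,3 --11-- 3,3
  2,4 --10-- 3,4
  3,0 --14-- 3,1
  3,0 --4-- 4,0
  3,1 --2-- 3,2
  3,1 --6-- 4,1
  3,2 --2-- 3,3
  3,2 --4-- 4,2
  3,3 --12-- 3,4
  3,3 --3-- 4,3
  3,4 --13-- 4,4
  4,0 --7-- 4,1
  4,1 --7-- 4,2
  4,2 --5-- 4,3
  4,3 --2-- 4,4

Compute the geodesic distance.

Shortest path: 3,0 → 3,1 → 3,2 → 3,3 → 4,3 → 4,4, total weight = 23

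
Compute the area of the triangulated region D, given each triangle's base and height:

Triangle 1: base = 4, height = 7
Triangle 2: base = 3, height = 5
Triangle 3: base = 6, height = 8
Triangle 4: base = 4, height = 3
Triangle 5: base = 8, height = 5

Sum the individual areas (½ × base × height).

(1/2)×4×7 + (1/2)×3×5 + (1/2)×6×8 + (1/2)×4×3 + (1/2)×8×5 = 71.5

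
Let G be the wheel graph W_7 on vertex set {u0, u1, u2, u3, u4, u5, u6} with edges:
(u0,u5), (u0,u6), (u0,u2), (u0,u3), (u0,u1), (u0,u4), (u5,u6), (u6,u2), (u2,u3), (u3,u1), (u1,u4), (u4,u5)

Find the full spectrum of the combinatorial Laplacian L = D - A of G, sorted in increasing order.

The wheel W_7 is the join K_1 ∨ C_6 (a hub joined to every vertex of a cycle of length 6). For a join G ∨ H (G on p vertices, H on q vertices) the Laplacian spectrum is 0, p+q, the eigenvalues of L(G) other than one 0 each shifted by +q, and the eigenvalues of L(H) other than one 0 each shifted by +p. With G = K_1 (p = 1, nothing left after dropping its 0) and H = C_6 (q = 6, eigenvalues 2 − 2cos(2πk/6), k = 0, …, 5; drop k = 0), the spectrum of W_7 is 0, 7, and 1 + (2 − 2cos(2πk/6)) = 3 − 2cos(2πk/6) for k = 1, …, 5:
k=1: 3 − 2cos(π/3) = 2.0; k=2: 3 − 2cos(2π/3) = 4.0; k=3: 3 − 2cos(π) = 5.0; k=4: 3 − 2cos(4π/3) = 4.0; k=5: 3 − 2cos(5π/3) = 2.0.
Laplacian eigenvalues (increasing order): [0.0, 2.0, 2.0, 4.0, 4.0, 5.0, 7.0]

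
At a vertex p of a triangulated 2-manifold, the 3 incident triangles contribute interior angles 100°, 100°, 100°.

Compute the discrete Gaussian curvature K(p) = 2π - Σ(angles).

Sum of angles = 300°. K = 360° - 300° = 60°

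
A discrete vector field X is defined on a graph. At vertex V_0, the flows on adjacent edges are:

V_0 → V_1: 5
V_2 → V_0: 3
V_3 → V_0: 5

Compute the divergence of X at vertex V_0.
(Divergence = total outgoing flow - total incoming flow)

Divergence = sum of outgoing flows = 5 + (-3) + (-5) = -3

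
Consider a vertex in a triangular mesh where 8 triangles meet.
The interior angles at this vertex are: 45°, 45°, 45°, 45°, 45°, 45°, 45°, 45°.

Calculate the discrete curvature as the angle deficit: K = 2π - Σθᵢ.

Sum of angles = 360°. K = 360° - 360° = 0°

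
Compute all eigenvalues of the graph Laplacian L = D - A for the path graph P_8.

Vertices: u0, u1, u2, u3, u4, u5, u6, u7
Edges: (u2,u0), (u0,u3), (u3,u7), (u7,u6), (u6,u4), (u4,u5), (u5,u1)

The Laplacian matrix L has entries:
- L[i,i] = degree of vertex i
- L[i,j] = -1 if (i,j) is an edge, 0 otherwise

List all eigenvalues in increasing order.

The path graph P_n has Laplacian eigenvalues λ_k = 2 − 2cos(kπ/n), k = 0, 1, …, n−1. Here n = 8:
k=0: 2 − 2cos(0) = 0.0; k=1: 2 − 2cos(π/8) = 0.1522; k=2: 2 − 2cos(π/4) = 0.5858; k=3: 2 − 2cos(3π/8) = 1.2346; k=4: 2 − 2cos(π/2) = 2.0; k=5: 2 − 2cos(5π/8) = 2.7654; k=6: 2 − 2cos(3π/4) = 3.4142; k=7: 2 − 2cos(7π/8) = 3.8478.
Laplacian eigenvalues (increasing order): [0.0, 0.1522, 0.5858, 1.2346, 2.0, 2.7654, 3.4142, 3.8478]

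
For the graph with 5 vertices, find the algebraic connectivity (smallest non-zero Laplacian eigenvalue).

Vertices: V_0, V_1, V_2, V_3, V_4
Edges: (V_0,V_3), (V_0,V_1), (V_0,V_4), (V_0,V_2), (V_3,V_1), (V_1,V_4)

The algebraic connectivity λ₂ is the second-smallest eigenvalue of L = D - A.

Degrees: deg(V_0) = 4, deg(V_1) = 3, deg(V_2) = 1, deg(V_3) = 2, deg(V_4) = 2.
L = D − A with rows/columns ordered (V_0, V_1, V_2, V_3, V_4):
  [ 4, -1, -1, -1, -1]
  [-1,  3,  0, -1, -1]
  [-1,  0,  1,  0,  0]
  [-1, -1,  0,  2,  0]
  [-1, -1,  0,  0,  2]
Characteristic polynomial: det(λI − L) = λ(λ − 1)(λ − 2)(λ − 4)(λ − 5).
Roots: λ = 0; (λ − 1) = 0 ⇒ λ = 1; (λ − 2) = 0 ⇒ λ = 2; (λ − 4) = 0 ⇒ λ = 4; (λ − 5) = 0 ⇒ λ = 5.
(Check: the roots sum (with multiplicity) to 12, matching trace L = Σdeg = 2·6 = 12.)
Laplacian eigenvalues: [0.0, 1.0, 2.0, 4.0, 5.0]. Algebraic connectivity (smallest non-zero eigenvalue) = 1.0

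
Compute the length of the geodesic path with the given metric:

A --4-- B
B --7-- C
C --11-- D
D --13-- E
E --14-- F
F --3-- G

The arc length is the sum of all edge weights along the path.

Arc length = 4 + 7 + 11 + 13 + 14 + 3 = 52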